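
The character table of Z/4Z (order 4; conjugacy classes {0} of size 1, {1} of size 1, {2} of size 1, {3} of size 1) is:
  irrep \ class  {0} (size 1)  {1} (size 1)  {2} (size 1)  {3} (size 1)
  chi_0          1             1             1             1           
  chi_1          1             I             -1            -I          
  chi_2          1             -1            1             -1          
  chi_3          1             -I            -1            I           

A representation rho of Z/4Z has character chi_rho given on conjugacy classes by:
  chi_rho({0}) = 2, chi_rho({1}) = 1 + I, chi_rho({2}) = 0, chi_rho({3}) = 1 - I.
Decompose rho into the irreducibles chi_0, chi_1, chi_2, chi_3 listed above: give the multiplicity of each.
Multiplicities: chi_0: 1, chi_1: 1, chi_2: 0, chi_3: 0.

Justification: Use <chi_rho, chi> = (1/|G|) sum_C |C| * chi_rho(C) * conj(chi(C)) with |G| = 4 for each irreducible chi in the table:
  <chi_rho, chi_0> = (1/4)[1*(2)*conj(1) + 1*(1 + I)*conj(1) + 1*(0)*conj(1) + 1*(1 - I)*conj(1)]
      = (1/4)[(2) + (1 + I) + (0) + (1 - I)] = 4/4 = 1
  <chi_rho, chi_1> = (1/4)[1*(2)*conj(1) + 1*(1 + I)*conj(I) + 1*(0)*conj(-1) + 1*(1 - I)*conj(-I)]
      = (1/4)[(2) + (1 - I) + (0) + (1 + I)] = 4/4 = 1
  <chi_rho, chi_2> = (1/4)[1*(2)*conj(1) + 1*(1 + I)*conj(-1) + 1*(0)*conj(1) + 1*(1 - I)*conj(-1)]
      = (1/4)[(2) + (-1 - I) + (0) + (-1 + I)] = 0/4 = 0
  <chi_rho, chi_3> = (1/4)[1*(2)*conj(1) + 1*(1 + I)*conj(-I) + 1*(0)*conj(-1) + 1*(1 - I)*conj(I)]
      = (1/4)[(2) + (-1 + I) + (0) + (-1 - I)] = 0/4 = 0
(Exp terms are combined using exp(i*s)*conj(exp(i*t)) = exp(i*(s-t)), and sums of them are collapsed using the identity that for every m > 1 the m distinct m-th roots of unity sum to 0, e.g. 1 + exp(2*I*pi/3) + exp(-2*I*pi/3) = 0.)
Dimension check: dim(rho) = sum (mult * dim) = 1*1 + 1*1 + 0*1 + 0*1 = 2 = chi_rho(e) = 2.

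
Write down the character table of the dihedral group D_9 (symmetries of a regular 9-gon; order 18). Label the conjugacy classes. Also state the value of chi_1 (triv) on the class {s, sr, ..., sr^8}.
Conjugacy classes: {e} of size 1, {r^1, r^8} of size 2, {r^2, r^7} of size 2, {r^3, r^6} of size 2, {r^4, r^5} of size 2, {s, sr, ..., sr^8} of size 9.
Character table:
  irrep \ class              {e} (size 1)  {r^1, r^8} (size 2)  {r^2, r^7} (size 2)  {r^3, r^6} (size 2)  {r^4, r^5} (size 2)  {s, sr, ..., sr^8} (size 9)
  chi_1 (triv)               1             1                    1                    1                    1                    1                          
  chi_2 (sign: r->1, s->-1)  1             1                    1                    1                    1                    -1                         
  chi_3 (2d, j=1)            2             2*cos(2*pi/9)        2*cos(4*pi/9)        -1                   -2*cos(pi/9)         0                          
  chi_4 (2d, j=2)            2             2*cos(4*pi/9)        -2*cos(pi/9)         -1                   2*cos(2*pi/9)        0                          
  chi_5 (2d, j=3)            2             -1                   -1                   2                    -1                   0                          
  chi_6 (2d, j=4)            2             -2*cos(pi/9)         2*cos(2*pi/9)        -1                   2*cos(4*pi/9)        0                          

Spot check: chi_1 (triv) on {s, sr, ..., sr^8} = 1.

Proof sketch: D_9 has order 2*9 = 18 with 6 conjugacy classes, hence 6 irreducibles. Sum of squared dims 1 + 1 + 4 + 4 + 4 + 4 = 18 = |G|. Linear characters come from the abelianisation; the 2-dimensional irreps have character r^k -> 2*cos(2*pi*j*k/9), reflections -> 0.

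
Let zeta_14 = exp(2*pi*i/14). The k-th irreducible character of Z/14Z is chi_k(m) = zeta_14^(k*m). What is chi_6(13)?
chi_6(13) = zeta_14^78 = exp(-6*I*pi/7)

chi_6(13) = zeta_14^(6*13) = zeta_14^78. Since zeta_14^14 = 1, this equals zeta_14^8 = exp(2*pi*i*8/14) = exp(-6*I*pi/7).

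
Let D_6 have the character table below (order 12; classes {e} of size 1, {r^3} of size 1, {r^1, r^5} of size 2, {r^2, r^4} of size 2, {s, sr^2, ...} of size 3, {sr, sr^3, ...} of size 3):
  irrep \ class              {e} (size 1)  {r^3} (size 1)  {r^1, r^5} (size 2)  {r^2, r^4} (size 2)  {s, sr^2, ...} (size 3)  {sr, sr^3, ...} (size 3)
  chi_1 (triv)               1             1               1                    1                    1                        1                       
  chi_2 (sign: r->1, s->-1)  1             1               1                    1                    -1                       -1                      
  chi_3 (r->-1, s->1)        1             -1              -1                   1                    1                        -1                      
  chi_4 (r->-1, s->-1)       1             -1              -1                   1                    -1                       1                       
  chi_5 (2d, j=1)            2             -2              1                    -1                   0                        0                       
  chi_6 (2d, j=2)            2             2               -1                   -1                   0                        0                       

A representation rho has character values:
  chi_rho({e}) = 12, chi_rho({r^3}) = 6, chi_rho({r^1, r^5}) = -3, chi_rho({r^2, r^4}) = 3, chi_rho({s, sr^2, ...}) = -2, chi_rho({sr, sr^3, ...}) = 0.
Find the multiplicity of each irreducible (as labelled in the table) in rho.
Multiplicities: chi_1: 1, chi_2: 2, chi_3: 1, chi_4: 2, chi_5: 0, chi_6: 3.

Reasoning: Use <chi_rho, chi> = (1/|G|) sum_C |C| * chi_rho(C) * conj(chi(C)) with |G| = 12 for each irreducible chi in the table:
  <chi_rho, chi_1> = (1/12)[1*(12)*conj(1) + 1*(6)*conj(1) + 2*(-3)*conj(1) + 2*(3)*conj(1) + 3*(-2)*conj(1) + 3*(0)*conj(1)]
      = (1/12)[(12) + (6) + (-6) + (6) + (-6) + (0)] = 12/12 = 1
  <chi_rho, chi_2> = (1/12)[1*(12)*conj(1) + 1*(6)*conj(1) + 2*(-3)*conj(1) + 2*(3)*conj(1) + 3*(-2)*conj(-1) + 3*(0)*conj(-1)]
      = (1/12)[(12) + (6) + (-6) + (6) + (6) + (0)] = 24/12 = 2
  <chi_rho, chi_3> = (1/12)[1*(12)*conj(1) + 1*(6)*conj(-1) + 2*(-3)*conj(-1) + 2*(3)*conj(1) + 3*(-2)*conj(1) + 3*(0)*conj(-1)]
      = (1/12)[(12) + (-6) + (6) + (6) + (-6) + (0)] = 12/12 = 1
  <chi_rho, chi_4> = (1/12)[1*(12)*conj(1) + 1*(6)*conj(-1) + 2*(-3)*conj(-1) + 2*(3)*conj(1) + 3*(-2)*conj(-1) + 3*(0)*conj(1)]
      = (1/12)[(12) + (-6) + (6) + (6) + (6) + (0)] = 24/12 = 2
  <chi_rho, chi_5> = (1/12)[1*(12)*conj(2) + 1*(6)*conj(-2) + 2*(-3)*conj(1) + 2*(3)*conj(-1) + 3*(-2)*conj(0) + 3*(0)*conj(0)]
      = (1/12)[(24) + (-12) + (-6) + (-6) + (0) + (0)] = 0/12 = 0
  <chi_rho, chi_6> = (1/12)[1*(12)*conj(2) + 1*(6)*conj(2) + 2*(-3)*conj(-1) + 2*(3)*conj(-1) + 3*(-2)*conj(0) + 3*(0)*conj(0)]
      = (1/12)[(24) + (12) + (6) + (-6) + (0) + (0)] = 36/12 = 3
Dimension check: dim(rho) = sum (mult * dim) = 1*1 + 2*1 + 1*1 + 2*1 + 0*2 + 3*2 = 12 = chi_rho(e) = 12.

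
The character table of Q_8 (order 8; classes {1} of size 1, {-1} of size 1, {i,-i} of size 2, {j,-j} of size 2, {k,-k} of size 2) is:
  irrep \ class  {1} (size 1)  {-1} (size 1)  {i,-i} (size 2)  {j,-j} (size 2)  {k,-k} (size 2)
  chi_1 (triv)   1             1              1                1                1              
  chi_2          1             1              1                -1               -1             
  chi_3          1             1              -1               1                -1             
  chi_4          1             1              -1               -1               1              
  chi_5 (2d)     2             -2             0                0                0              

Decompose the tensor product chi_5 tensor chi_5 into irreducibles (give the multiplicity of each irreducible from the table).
chi_5 tensor chi_5 = chi_1 + chi_2 + chi_3 + chi_4 (all other irreducibles have multiplicity 0).

Details: The character of a tensor product is the pointwise product (chi_5 * chi_5)(C) = chi_5(C) * chi_5(C):
  {1}: (2)*(2), {-1}: (-2)*(-2), {i,-i}: (0)*(0), {j,-j}: (0)*(0), {k,-k}: (0)*(0)
so (chi_5 * chi_5) takes values
  {1} -> 4, {-1} -> 4, {i,-i} -> 0, {j,-j} -> 0, {k,-k} -> 0.
Now take the inner product of this character with each irreducible chi from the table, <chi_5*chi_5, chi> = (1/8) sum_C |C| (chi_5*chi_5)(C) conj(chi(C)):
  <chi_5*chi_5, chi_1> = (1/8)[1*(4)*conj(1) + 1*(4)*conj(1) + 2*(0)*conj(1) + 2*(0)*conj(1) + 2*(0)*conj(1)]
      = (1/8)[(4) + (4) + (0) + (0) + (0)] = 8/8 = 1
  <chi_5*chi_5, chi_2> = (1/8)[1*(4)*conj(1) + 1*(4)*conj(1) + 2*(0)*conj(1) + 2*(0)*conj(-1) + 2*(0)*conj(-1)]
      = (1/8)[(4) + (4) + (0) + (0) + (0)] = 8/8 = 1
  <chi_5*chi_5, chi_3> = (1/8)[1*(4)*conj(1) + 1*(4)*conj(1) + 2*(0)*conj(-1) + 2*(0)*conj(1) + 2*(0)*conj(-1)]
      = (1/8)[(4) + (4) + (0) + (0) + (0)] = 8/8 = 1
  <chi_5*chi_5, chi_4> = (1/8)[1*(4)*conj(1) + 1*(4)*conj(1) + 2*(0)*conj(-1) + 2*(0)*conj(-1) + 2*(0)*conj(1)]
      = (1/8)[(4) + (4) + (0) + (0) + (0)] = 8/8 = 1
  <chi_5*chi_5, chi_5> = (1/8)[1*(4)*conj(2) + 1*(4)*conj(-2) + 2*(0)*conj(0) + 2*(0)*conj(0) + 2*(0)*conj(0)]
      = (1/8)[(8) + (-8) + (0) + (0) + (0)] = 0/8 = 0
Hence the multiplicities are chi_1: 1, chi_2: 1, chi_3: 1, chi_4: 1. Dimension check: dim(chi_5)*dim(chi_5) = 2*2 = 4 and sum (mult * dim) = 1*1 + 1*1 + 1*1 + 1*1 = 4.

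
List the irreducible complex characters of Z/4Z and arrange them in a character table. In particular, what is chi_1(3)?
Character table of Z/4Z (irreps indexed chi_0,...,chi_3 with chi_k(m) = zeta_4^(k*m), zeta_4 = exp(2*pi*i/4)):
  irrep \ class  {0} (size 1)  {1} (size 1)  {2} (size 1)  {3} (size 1)
  chi_0          1             1             1             1           
  chi_1          1             I             -1            -I          
  chi_2          1             -1            1             -1          
  chi_3          1             -I            -1            I           

Spot check: chi_1(3) = zeta_4^(1*3) = zeta_4^3 = -I.

Solution. Z/4Z is abelian, so all 4 irreducible complex representations are 1-dimensional. They are given by chi_k(m) = zeta_4^(k*m) for k = 0,...,3. Row orthogonality: sum_m chi_k(m) conj(chi_l(m)) = 4 * [k = l].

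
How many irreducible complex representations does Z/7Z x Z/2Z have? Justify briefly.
14

Why: The number of irreducible complex representations of a finite group equals its number of conjugacy classes. Z/7Z x Z/2Z is abelian of order 14, so every element is its own conjugacy class: 14 classes, so Z/7Z x Z/2Z (order 14) has exactly 14 irreducible complex representations.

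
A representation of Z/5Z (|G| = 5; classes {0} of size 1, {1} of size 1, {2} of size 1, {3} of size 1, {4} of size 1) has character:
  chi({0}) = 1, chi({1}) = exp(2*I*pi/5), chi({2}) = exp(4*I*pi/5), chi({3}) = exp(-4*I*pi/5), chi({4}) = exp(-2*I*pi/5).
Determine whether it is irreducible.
Irreducible: <chi, chi> = 1.

Solution. <chi, chi> = (1/|G|) sum_C |C| * |chi(C)|^2 = (1/5)[1*|1|^2 + 1*|exp(2*I*pi/5)|^2 + 1*|exp(4*I*pi/5)|^2 + 1*|exp(-4*I*pi/5)|^2 + 1*|exp(-2*I*pi/5)|^2]
  = (1/5)[(1) + (1) + (1) + (1) + (1)] = 5/5 = 1.
(Exp terms are combined using exp(i*s)*conj(exp(i*t)) = exp(i*(s-t)), and sums of them are collapsed using the identity that for every m > 1 the m distinct m-th roots of unity sum to 0, e.g. 1 + exp(2*I*pi/3) + exp(-2*I*pi/3) = 0.)
A character is irreducible iff <chi, chi> = 1, so this representation is irreducible.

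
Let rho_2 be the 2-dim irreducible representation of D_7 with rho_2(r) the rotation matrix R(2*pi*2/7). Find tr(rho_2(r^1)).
chi_{rho_2}(r^1) = 2*cos(2*pi*2*1/7) = -2*cos(3*pi/7)

Proof sketch: rho_2(r^1) is rotation by angle 2*pi*2*1/7, whose trace is 2*cos(2*pi*2*1/7) = -2*cos(3*pi/7).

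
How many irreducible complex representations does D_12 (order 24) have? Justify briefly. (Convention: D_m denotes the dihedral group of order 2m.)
9

Details: The number of irreducible complex representations of a finite group equals its number of conjugacy classes. D_12 has 9 conjugacy classes (n/2 + 3 for n even), so D_12 (order 24) has exactly 9 irreducible complex representations.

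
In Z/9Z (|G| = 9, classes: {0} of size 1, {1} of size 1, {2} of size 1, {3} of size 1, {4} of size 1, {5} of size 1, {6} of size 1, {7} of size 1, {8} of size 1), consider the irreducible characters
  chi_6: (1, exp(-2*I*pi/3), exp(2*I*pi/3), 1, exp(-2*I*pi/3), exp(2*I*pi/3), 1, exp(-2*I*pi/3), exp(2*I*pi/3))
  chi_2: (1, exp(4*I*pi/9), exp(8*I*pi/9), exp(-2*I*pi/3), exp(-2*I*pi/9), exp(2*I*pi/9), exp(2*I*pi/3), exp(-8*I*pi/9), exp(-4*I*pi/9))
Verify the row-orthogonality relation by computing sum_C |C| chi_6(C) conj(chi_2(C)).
Sum = 0; so <chi_6, chi_2> = 0 (distinct irreducibles are orthogonal).

Working: Compute term by term over conjugacy classes (|C| * chi_6(C) * conj(chi_2(C))):
  1*(1)*conj(1) + 1*(exp(-2*I*pi/3))*conj(exp(4*I*pi/9)) + 1*(exp(2*I*pi/3))*conj(exp(8*I*pi/9)) + 1*(1)*conj(exp(-2*I*pi/3)) + 1*(exp(-2*I*pi/3))*conj(exp(-2*I*pi/9)) + 1*(exp(2*I*pi/3))*conj(exp(2*I*pi/9)) + 1*(1)*conj(exp(2*I*pi/3)) + 1*(exp(-2*I*pi/3))*conj(exp(-8*I*pi/9)) + 1*(exp(2*I*pi/3))*conj(exp(-4*I*pi/9))
  = (1) + (exp(8*I*pi/9)) + (exp(-2*I*pi/9)) + (exp(2*I*pi/3)) + (exp(-4*I*pi/9)) + (exp(4*I*pi/9)) + (exp(-2*I*pi/3)) + (exp(2*I*pi/9)) + (exp(-8*I*pi/9))
  = 0.
(Exp terms are combined using exp(i*s)*conj(exp(i*t)) = exp(i*(s-t)), and sums of them are collapsed using the identity that for every m > 1 the m distinct m-th roots of unity sum to 0, e.g. 1 + exp(2*I*pi/3) + exp(-2*I*pi/3) = 0.)
Dividing by |G| = 9 gives 0/9 = 0, matching the row-orthogonality relation <chi_6, chi_2> = [chi_6 = chi_2].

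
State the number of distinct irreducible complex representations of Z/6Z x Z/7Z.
42

Details: The number of irreducible complex representations of a finite group equals its number of conjugacy classes. Z/6Z x Z/7Z is abelian of order 42, so every element is its own conjugacy class: 42 classes, so Z/6Z x Z/7Z (order 42) has exactly 42 irreducible complex representations.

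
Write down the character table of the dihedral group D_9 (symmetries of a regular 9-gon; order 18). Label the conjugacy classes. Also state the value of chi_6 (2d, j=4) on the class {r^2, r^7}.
Conjugacy classes: {e} of size 1, {r^1, r^8} of size 2, {r^2, r^7} of size 2, {r^3, r^6} of size 2, {r^4, r^5} of size 2, {s, sr, ..., sr^8} of size 9.
Character table:
  irrep \ class              {e} (size 1)  {r^1, r^8} (size 2)  {r^2, r^7} (size 2)  {r^3, r^6} (size 2)  {r^4, r^5} (size 2)  {s, sr, ..., sr^8} (size 9)
  chi_1 (triv)               1             1                    1                    1                    1                    1                          
  chi_2 (sign: r->1, s->-1)  1             1                    1                    1                    1                    -1                         
  chi_3 (2d, j=1)            2             2*cos(2*pi/9)        2*cos(4*pi/9)        -1                   -2*cos(pi/9)         0                          
  chi_4 (2d, j=2)            2             2*cos(4*pi/9)        -2*cos(pi/9)         -1                   2*cos(2*pi/9)        0                          
  chi_5 (2d, j=3)            2             -1                   -1                   2                    -1                   0                          
  chi_6 (2d, j=4)            2             -2*cos(pi/9)         2*cos(2*pi/9)        -1                   2*cos(4*pi/9)        0                          

Spot check: chi_6 (2d, j=4) on {r^2, r^7} = 2*cos(2*pi/9).

Solution. D_9 has order 2*9 = 18 with 6 conjugacy classes, hence 6 irreducibles. Sum of squared dims 1 + 1 + 4 + 4 + 4 + 4 = 18 = |G|. Linear characters come from the abelianisation; the 2-dimensional irreps have character r^k -> 2*cos(2*pi*j*k/9), reflections -> 0.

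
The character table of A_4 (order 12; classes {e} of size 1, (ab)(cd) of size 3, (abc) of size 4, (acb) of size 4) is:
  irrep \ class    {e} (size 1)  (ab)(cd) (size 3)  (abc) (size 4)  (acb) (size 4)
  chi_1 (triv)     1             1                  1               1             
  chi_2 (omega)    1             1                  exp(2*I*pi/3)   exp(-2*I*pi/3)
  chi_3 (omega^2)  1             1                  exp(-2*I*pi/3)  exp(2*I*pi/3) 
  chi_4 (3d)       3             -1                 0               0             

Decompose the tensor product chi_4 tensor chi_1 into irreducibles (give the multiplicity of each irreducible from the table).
chi_4 tensor chi_1 = chi_4 (all other irreducibles have multiplicity 0).

Reasoning: The character of a tensor product is the pointwise product (chi_4 * chi_1)(C) = chi_4(C) * chi_1(C):
  {e}: (3)*(1), (ab)(cd): (-1)*(1), (abc): (0)*(1), (acb): (0)*(1)
so (chi_4 * chi_1) takes values
  {e} -> 3, (ab)(cd) -> -1, (abc) -> 0, (acb) -> 0.
Now take the inner product of this character with each irreducible chi from the table, <chi_4*chi_1, chi> = (1/12) sum_C |C| (chi_4*chi_1)(C) conj(chi(C)):
  <chi_4*chi_1, chi_1> = (1/12)[1*(3)*conj(1) + 3*(-1)*conj(1) + 4*(0)*conj(1) + 4*(0)*conj(1)]
      = (1/12)[(3) + (-3) + (0) + (0)] = 0/12 = 0
  <chi_4*chi_1, chi_2> = (1/12)[1*(3)*conj(1) + 3*(-1)*conj(1) + 4*(0)*conj(exp(2*I*pi/3)) + 4*(0)*conj(exp(-2*I*pi/3))]
      = (1/12)[(3) + (-3) + (0) + (0)] = 0/12 = 0
  <chi_4*chi_1, chi_3> = (1/12)[1*(3)*conj(1) + 3*(-1)*conj(1) + 4*(0)*conj(exp(-2*I*pi/3)) + 4*(0)*conj(exp(2*I*pi/3))]
      = (1/12)[(3) + (-3) + (0) + (0)] = 0/12 = 0
  <chi_4*chi_1, chi_4> = (1/12)[1*(3)*conj(3) + 3*(-1)*conj(-1) + 4*(0)*conj(0) + 4*(0)*conj(0)]
      = (1/12)[(9) + (3) + (0) + (0)] = 12/12 = 1
(Exp terms are combined using exp(i*s)*conj(exp(i*t)) = exp(i*(s-t)), and sums of them are collapsed using the identity that for every m > 1 the m distinct m-th roots of unity sum to 0, e.g. 1 + exp(2*I*pi/3) + exp(-2*I*pi/3) = 0.)
Hence the multiplicities are chi_4: 1. Dimension check: dim(chi_4)*dim(chi_1) = 3*1 = 3 and sum (mult * dim) = 1*3 = 3.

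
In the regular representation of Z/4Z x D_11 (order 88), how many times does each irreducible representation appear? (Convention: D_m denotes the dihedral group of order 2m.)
Each irreducible V_i of dimension d_i appears with multiplicity d_i, i.e. rho_reg = (direct sum over all irreducibles V_i) d_i V_i. The irreducible dimensions for Z/4Z x D_11 are 1, 1, 1, 1, 1, 1, 1, 1, 2, 2, 2, 2, 2, 2, 2, 2, 2, 2, 2, 2, 2, 2, 2, 2, 2, 2, 2, 2: 8 irreducibles of dimension 1, each with multiplicity 1; 20 irreducibles of dimension 2, each with multiplicity 2. Total dimension 8*1*1 + 20*2*2 = 88 = |G|.

Explanation: General theorem: in the regular representation of a finite group G, each irreducible appears with multiplicity equal to its dimension. Check: dim(rho_reg) = sum d_i^2 = 1 + 1 + 1 + 1 + 1 + 1 + 1 + 1 + 4 + 4 + 4 + 4 + 4 + 4 + 4 + 4 + 4 + 4 + 4 + 4 + 4 + 4 + 4 + 4 + 4 + 4 + 4 + 4 = 88 = |G|.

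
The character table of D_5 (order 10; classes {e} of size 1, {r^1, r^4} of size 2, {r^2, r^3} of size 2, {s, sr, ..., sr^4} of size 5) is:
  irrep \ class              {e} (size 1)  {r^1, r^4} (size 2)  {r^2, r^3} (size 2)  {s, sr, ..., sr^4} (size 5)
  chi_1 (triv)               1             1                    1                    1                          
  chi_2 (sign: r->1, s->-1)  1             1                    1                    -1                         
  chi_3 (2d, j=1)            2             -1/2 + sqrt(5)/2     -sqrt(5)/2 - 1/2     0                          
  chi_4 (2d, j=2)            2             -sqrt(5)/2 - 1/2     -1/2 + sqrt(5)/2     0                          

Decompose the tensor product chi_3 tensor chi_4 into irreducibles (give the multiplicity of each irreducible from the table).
chi_3 tensor chi_4 = chi_3 + chi_4 (all other irreducibles have multiplicity 0).

Reasoning: The character of a tensor product is the pointwise product (chi_3 * chi_4)(C) = chi_3(C) * chi_4(C):
  {e}: (2)*(2), {r^1, r^4}: (-1/2 + sqrt(5)/2)*(-sqrt(5)/2 - 1/2), {r^2, r^3}: (-sqrt(5)/2 - 1/2)*(-1/2 + sqrt(5)/2), {s, sr, ..., sr^4}: (0)*(0)
so (chi_3 * chi_4) takes values
  {e} -> 4, {r^1, r^4} -> -1, {r^2, r^3} -> -1, {s, sr, ..., sr^4} -> 0.
Now take the inner product of this character with each irreducible chi from the table, <chi_3*chi_4, chi> = (1/10) sum_C |C| (chi_3*chi_4)(C) conj(chi(C)):
  <chi_3*chi_4, chi_1> = (1/10)[1*(4)*conj(1) + 2*(-1)*conj(1) + 2*(-1)*conj(1) + 5*(0)*conj(1)]
      = (1/10)[(4) + (-2) + (-2) + (0)] = 0/10 = 0
  <chi_3*chi_4, chi_2> = (1/10)[1*(4)*conj(1) + 2*(-1)*conj(1) + 2*(-1)*conj(1) + 5*(0)*conj(-1)]
      = (1/10)[(4) + (-2) + (-2) + (0)] = 0/10 = 0
  <chi_3*chi_4, chi_3> = (1/10)[1*(4)*conj(2) + 2*(-1)*conj(-1/2 + sqrt(5)/2) + 2*(-1)*conj(-sqrt(5)/2 - 1/2) + 5*(0)*conj(0)]
      = (1/10)[(8) + (1 - sqrt(5)) + (1 + sqrt(5)) + (0)] = 10/10 = 1
  <chi_3*chi_4, chi_4> = (1/10)[1*(4)*conj(2) + 2*(-1)*conj(-sqrt(5)/2 - 1/2) + 2*(-1)*conj(-1/2 + sqrt(5)/2) + 5*(0)*conj(0)]
      = (1/10)[(8) + (1 + sqrt(5)) + (1 - sqrt(5)) + (0)] = 10/10 = 1
Hence the multiplicities are chi_3: 1, chi_4: 1. Dimension check: dim(chi_3)*dim(chi_4) = 2*2 = 4 and sum (mult * dim) = 1*2 + 1*2 = 4.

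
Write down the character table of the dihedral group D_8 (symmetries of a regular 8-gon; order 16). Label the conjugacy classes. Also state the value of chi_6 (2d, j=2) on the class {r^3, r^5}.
Conjugacy classes: {e} of size 1, {r^4} of size 1, {r^1, r^7} of size 2, {r^2, r^6} of size 2, {r^3, r^5} of size 2, {s, sr^2, ...} of size 4, {sr, sr^3, ...} of size 4.
Character table:
  irrep \ class              {e} (size 1)  {r^4} (size 1)  {r^1, r^7} (size 2)  {r^2, r^6} (size 2)  {r^3, r^5} (size 2)  {s, sr^2, ...} (size 4)  {sr, sr^3, ...} (size 4)
  chi_1 (triv)               1             1               1                    1                    1                    1                        1                       
  chi_2 (sign: r->1, s->-1)  1             1               1                    1                    1                    -1                       -1                      
  chi_3 (r->-1, s->1)        1             1               -1                   1                    -1                   1                        -1                      
  chi_4 (r->-1, s->-1)       1             1               -1                   1                    -1                   -1                       1                       
  chi_5 (2d, j=1)            2             -2              sqrt(2)              0                    -sqrt(2)             0                        0                       
  chi_6 (2d, j=2)            2             2               0                    -2                   0                    0                        0                       
  chi_7 (2d, j=3)            2             -2              -sqrt(2)             0                    sqrt(2)              0                        0                       

Spot check: chi_6 (2d, j=2) on {r^3, r^5} = 0.

Derivation: D_8 has order 2*8 = 16 with 7 conjugacy classes, hence 7 irreducibles. Sum of squared dims 1 + 1 + 1 + 1 + 4 + 4 + 4 = 16 = |G|. Linear characters come from the abelianisation; the 2-dimensional irreps have character r^k -> 2*cos(2*pi*j*k/8), reflections -> 0.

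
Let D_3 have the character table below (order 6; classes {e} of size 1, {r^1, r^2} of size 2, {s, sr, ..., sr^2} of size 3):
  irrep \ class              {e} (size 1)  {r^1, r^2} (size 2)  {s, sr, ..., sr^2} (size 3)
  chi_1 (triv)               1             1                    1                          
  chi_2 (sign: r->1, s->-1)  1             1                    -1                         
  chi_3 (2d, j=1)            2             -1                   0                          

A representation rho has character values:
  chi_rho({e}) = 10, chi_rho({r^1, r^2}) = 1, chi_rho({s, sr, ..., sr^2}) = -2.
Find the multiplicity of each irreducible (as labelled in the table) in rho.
Multiplicities: chi_1: 1, chi_2: 3, chi_3: 3.

Proof sketch: Use <chi_rho, chi> = (1/|G|) sum_C |C| * chi_rho(C) * conj(chi(C)) with |G| = 6 for each irreducible chi in the table:
  <chi_rho, chi_1> = (1/6)[1*(10)*conj(1) + 2*(1)*conj(1) + 3*(-2)*conj(1)]
      = (1/6)[(10) + (2) + (-6)] = 6/6 = 1
  <chi_rho, chi_2> = (1/6)[1*(10)*conj(1) + 2*(1)*conj(1) + 3*(-2)*conj(-1)]
      = (1/6)[(10) + (2) + (6)] = 18/6 = 3
  <chi_rho, chi_3> = (1/6)[1*(10)*conj(2) + 2*(1)*conj(-1) + 3*(-2)*conj(0)]
      = (1/6)[(20) + (-2) + (0)] = 18/6 = 3
Dimension check: dim(rho) = sum (mult * dim) = 1*1 + 3*1 + 3*2 = 10 = chi_rho(e) = 10.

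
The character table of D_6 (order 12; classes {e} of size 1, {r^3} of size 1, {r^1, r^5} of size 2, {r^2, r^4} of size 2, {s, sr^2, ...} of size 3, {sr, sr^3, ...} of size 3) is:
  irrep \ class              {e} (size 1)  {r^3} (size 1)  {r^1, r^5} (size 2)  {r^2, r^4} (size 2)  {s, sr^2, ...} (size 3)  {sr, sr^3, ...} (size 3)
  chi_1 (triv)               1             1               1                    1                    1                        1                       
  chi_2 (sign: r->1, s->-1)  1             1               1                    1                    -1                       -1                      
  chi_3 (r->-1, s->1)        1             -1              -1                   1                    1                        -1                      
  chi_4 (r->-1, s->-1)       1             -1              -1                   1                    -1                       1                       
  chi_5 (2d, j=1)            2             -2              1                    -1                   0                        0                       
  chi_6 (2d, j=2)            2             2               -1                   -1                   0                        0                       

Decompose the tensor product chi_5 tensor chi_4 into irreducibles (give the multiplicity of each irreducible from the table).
chi_5 tensor chi_4 = chi_6 (all other irreducibles have multiplicity 0).

Derivation: The character of a tensor product is the pointwise product (chi_5 * chi_4)(C) = chi_5(C) * chi_4(C):
  {e}: (2)*(1), {r^3}: (-2)*(-1), {r^1, r^5}: (1)*(-1), {r^2, r^4}: (-1)*(1), {s, sr^2, ...}: (0)*(-1), {sr, sr^3, ...}: (0)*(1)
so (chi_5 * chi_4) takes values
  {e} -> 2, {r^3} -> 2, {r^1, r^5} -> -1, {r^2, r^4} -> -1, {s, sr^2, ...} -> 0, {sr, sr^3, ...} -> 0.
Now take the inner product of this character with each irreducible chi from the table, <chi_5*chi_4, chi> = (1/12) sum_C |C| (chi_5*chi_4)(C) conj(chi(C)):
  <chi_5*chi_4, chi_1> = (1/12)[1*(2)*conj(1) + 1*(2)*conj(1) + 2*(-1)*conj(1) + 2*(-1)*conj(1) + 3*(0)*conj(1) + 3*(0)*conj(1)]
      = (1/12)[(2) + (2) + (-2) + (-2) + (0) + (0)] = 0/12 = 0
  <chi_5*chi_4, chi_2> = (1/12)[1*(2)*conj(1) + 1*(2)*conj(1) + 2*(-1)*conj(1) + 2*(-1)*conj(1) + 3*(0)*conj(-1) + 3*(0)*conj(-1)]
      = (1/12)[(2) + (2) + (-2) + (-2) + (0) + (0)] = 0/12 = 0
  <chi_5*chi_4, chi_3> = (1/12)[1*(2)*conj(1) + 1*(2)*conj(-1) + 2*(-1)*conj(-1) + 2*(-1)*conj(1) + 3*(0)*conj(1) + 3*(0)*conj(-1)]
      = (1/12)[(2) + (-2) + (2) + (-2) + (0) + (0)] = 0/12 = 0
  <chi_5*chi_4, chi_4> = (1/12)[1*(2)*conj(1) + 1*(2)*conj(-1) + 2*(-1)*conj(-1) + 2*(-1)*conj(1) + 3*(0)*conj(-1) + 3*(0)*conj(1)]
      = (1/12)[(2) + (-2) + (2) + (-2) + (0) + (0)] = 0/12 = 0
  <chi_5*chi_4, chi_5> = (1/12)[1*(2)*conj(2) + 1*(2)*conj(-2) + 2*(-1)*conj(1) + 2*(-1)*conj(-1) + 3*(0)*conj(0) + 3*(0)*conj(0)]
      = (1/12)[(4) + (-4) + (-2) + (2) + (0) + (0)] = 0/12 = 0
  <chi_5*chi_4, chi_6> = (1/12)[1*(2)*conj(2) + 1*(2)*conj(2) + 2*(-1)*conj(-1) + 2*(-1)*conj(-1) + 3*(0)*conj(0) + 3*(0)*conj(0)]
      = (1/12)[(4) + (4) + (2) + (2) + (0) + (0)] = 12/12 = 1
Hence the multiplicities are chi_6: 1. Dimension check: dim(chi_5)*dim(chi_4) = 2*1 = 2 and sum (mult * dim) = 1*2 = 2.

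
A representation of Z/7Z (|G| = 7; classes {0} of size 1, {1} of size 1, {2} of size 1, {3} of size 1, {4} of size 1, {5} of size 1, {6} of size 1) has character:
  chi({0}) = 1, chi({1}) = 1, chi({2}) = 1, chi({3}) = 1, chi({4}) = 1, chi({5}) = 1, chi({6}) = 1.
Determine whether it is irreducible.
Irreducible: <chi, chi> = 1.

Reasoning: <chi, chi> = (1/|G|) sum_C |C| * |chi(C)|^2 = (1/7)[1*|1|^2 + 1*|1|^2 + 1*|1|^2 + 1*|1|^2 + 1*|1|^2 + 1*|1|^2 + 1*|1|^2]
  = (1/7)[(1) + (1) + (1) + (1) + (1) + (1) + (1)] = 7/7 = 1.
(Exp terms are combined using exp(i*s)*conj(exp(i*t)) = exp(i*(s-t)), and sums of them are collapsed using the identity that for every m > 1 the m distinct m-th roots of unity sum to 0, e.g. 1 + exp(2*I*pi/3) + exp(-2*I*pi/3) = 0.)
A character is irreducible iff <chi, chi> = 1, so this representation is irreducible.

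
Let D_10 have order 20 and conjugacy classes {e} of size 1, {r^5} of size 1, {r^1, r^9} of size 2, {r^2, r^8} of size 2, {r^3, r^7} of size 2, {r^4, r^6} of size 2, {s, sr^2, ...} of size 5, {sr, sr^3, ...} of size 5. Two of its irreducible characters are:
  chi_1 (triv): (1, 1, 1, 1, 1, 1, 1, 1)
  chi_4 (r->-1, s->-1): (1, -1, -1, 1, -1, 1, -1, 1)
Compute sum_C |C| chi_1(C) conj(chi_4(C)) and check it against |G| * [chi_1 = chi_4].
Sum = 0; so <chi_1, chi_4> = 0 (distinct irreducibles are orthogonal).

Argument: Compute term by term over conjugacy classes (|C| * chi_1(C) * conj(chi_4(C))):
  1*(1)*conj(1) + 1*(1)*conj(-1) + 2*(1)*conj(-1) + 2*(1)*conj(1) + 2*(1)*conj(-1) + 2*(1)*conj(1) + 5*(1)*conj(-1) + 5*(1)*conj(1)
  = (1) + (-1) + (-2) + (2) + (-2) + (2) + (-5) + (5)
  = 0.
Dividing by |G| = 20 gives 0/20 = 0, matching the row-orthogonality relation <chi_1, chi_4> = [chi_1 = chi_4].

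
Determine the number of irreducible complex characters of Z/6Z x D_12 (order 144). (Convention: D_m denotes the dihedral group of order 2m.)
54

Derivation: The number of irreducible complex representations of a finite group equals its number of conjugacy classes. For a direct product, #classes(G x H) = #classes(G) * #classes(H). Z/6Z has 6 classes (abelian), D_12 has 9 classes, so 6 * 9 = 54, so Z/6Z x D_12 (order 144) has exactly 54 irreducible complex representations.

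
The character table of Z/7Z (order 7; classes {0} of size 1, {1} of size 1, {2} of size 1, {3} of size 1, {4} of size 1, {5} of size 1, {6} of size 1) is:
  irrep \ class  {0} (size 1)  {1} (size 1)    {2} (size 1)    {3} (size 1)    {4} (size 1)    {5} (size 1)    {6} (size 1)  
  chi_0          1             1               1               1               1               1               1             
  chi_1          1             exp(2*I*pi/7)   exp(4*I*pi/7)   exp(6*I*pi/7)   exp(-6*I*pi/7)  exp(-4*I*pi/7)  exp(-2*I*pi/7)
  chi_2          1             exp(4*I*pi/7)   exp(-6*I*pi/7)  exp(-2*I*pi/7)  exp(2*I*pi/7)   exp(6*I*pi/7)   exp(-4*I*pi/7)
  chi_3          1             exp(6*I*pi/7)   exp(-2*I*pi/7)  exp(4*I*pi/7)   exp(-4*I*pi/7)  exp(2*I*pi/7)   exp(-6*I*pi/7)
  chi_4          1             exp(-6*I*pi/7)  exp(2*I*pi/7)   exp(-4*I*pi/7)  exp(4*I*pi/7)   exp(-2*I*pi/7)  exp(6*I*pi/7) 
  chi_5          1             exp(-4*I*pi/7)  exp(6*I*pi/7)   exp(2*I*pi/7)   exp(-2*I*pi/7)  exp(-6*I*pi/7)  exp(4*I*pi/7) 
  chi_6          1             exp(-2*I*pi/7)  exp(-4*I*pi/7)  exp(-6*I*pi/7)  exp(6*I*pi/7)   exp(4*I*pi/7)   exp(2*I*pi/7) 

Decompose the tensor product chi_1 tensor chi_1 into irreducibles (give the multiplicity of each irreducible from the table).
chi_1 tensor chi_1 = chi_2 (all other irreducibles have multiplicity 0).

Solution. The character of a tensor product is the pointwise product (chi_1 * chi_1)(C) = chi_1(C) * chi_1(C):
  {0}: (1)*(1), {1}: (exp(2*I*pi/7))*(exp(2*I*pi/7)), {2}: (exp(4*I*pi/7))*(exp(4*I*pi/7)), {3}: (exp(6*I*pi/7))*(exp(6*I*pi/7)), {4}: (exp(-6*I*pi/7))*(exp(-6*I*pi/7)), {5}: (exp(-4*I*pi/7))*(exp(-4*I*pi/7)), {6}: (exp(-2*I*pi/7))*(exp(-2*I*pi/7))
so (chi_1 * chi_1) takes values
  {0} -> 1, {1} -> exp(4*I*pi/7), {2} -> exp(-6*I*pi/7), {3} -> exp(-2*I*pi/7), {4} -> exp(2*I*pi/7), {5} -> exp(6*I*pi/7), {6} -> exp(-4*I*pi/7).
Now take the inner product of this character with each irreducible chi from the table, <chi_1*chi_1, chi> = (1/7) sum_C |C| (chi_1*chi_1)(C) conj(chi(C)):
  <chi_1*chi_1, chi_0> = (1/7)[1*(1)*conj(1) + 1*(exp(4*I*pi/7))*conj(1) + 1*(exp(-6*I*pi/7))*conj(1) + 1*(exp(-2*I*pi/7))*conj(1) + 1*(exp(2*I*pi/7))*conj(1) + 1*(exp(6*I*pi/7))*conj(1) + 1*(exp(-4*I*pi/7))*conj(1)]
      = (1/7)[(1) + (exp(4*I*pi/7)) + (exp(-6*I*pi/7)) + (exp(-2*I*pi/7)) + (exp(2*I*pi/7)) + (exp(6*I*pi/7)) + (exp(-4*I*pi/7))] = 0/7 = 0
  <chi_1*chi_1, chi_1> = (1/7)[1*(1)*conj(1) + 1*(exp(4*I*pi/7))*conj(exp(2*I*pi/7)) + 1*(exp(-6*I*pi/7))*conj(exp(4*I*pi/7)) + 1*(exp(-2*I*pi/7))*conj(exp(6*I*pi/7)) + 1*(exp(2*I*pi/7))*conj(exp(-6*I*pi/7)) + 1*(exp(6*I*pi/7))*conj(exp(-4*I*pi/7)) + 1*(exp(-4*I*pi/7))*conj(exp(-2*I*pi/7))]
      = (1/7)[(1) + (exp(2*I*pi/7)) + (exp(4*I*pi/7)) + (exp(6*I*pi/7)) + (exp(-6*I*pi/7)) + (exp(-4*I*pi/7)) + (exp(-2*I*pi/7))] = 0/7 = 0
  <chi_1*chi_1, chi_2> = (1/7)[1*(1)*conj(1) + 1*(exp(4*I*pi/7))*conj(exp(4*I*pi/7)) + 1*(exp(-6*I*pi/7))*conj(exp(-6*I*pi/7)) + 1*(exp(-2*I*pi/7))*conj(exp(-2*I*pi/7)) + 1*(exp(2*I*pi/7))*conj(exp(2*I*pi/7)) + 1*(exp(6*I*pi/7))*conj(exp(6*I*pi/7)) + 1*(exp(-4*I*pi/7))*conj(exp(-4*I*pi/7))]
      = (1/7)[(1) + (1) + (1) + (1) + (1) + (1) + (1)] = 7/7 = 1
  <chi_1*chi_1, chi_3> = (1/7)[1*(1)*conj(1) + 1*(exp(4*I*pi/7))*conj(exp(6*I*pi/7)) + 1*(exp(-6*I*pi/7))*conj(exp(-2*I*pi/7)) + 1*(exp(-2*I*pi/7))*conj(exp(4*I*pi/7)) + 1*(exp(2*I*pi/7))*conj(exp(-4*I*pi/7)) + 1*(exp(6*I*pi/7))*conj(exp(2*I*pi/7)) + 1*(exp(-4*I*pi/7))*conj(exp(-6*I*pi/7))]
      = (1/7)[(1) + (exp(-2*I*pi/7)) + (exp(-4*I*pi/7)) + (exp(-6*I*pi/7)) + (exp(6*I*pi/7)) + (exp(4*I*pi/7)) + (exp(2*I*pi/7))] = 0/7 = 0
  <chi_1*chi_1, chi_4> = (1/7)[1*(1)*conj(1) + 1*(exp(4*I*pi/7))*conj(exp(-6*I*pi/7)) + 1*(exp(-6*I*pi/7))*conj(exp(2*I*pi/7)) + 1*(exp(-2*I*pi/7))*conj(exp(-4*I*pi/7)) + 1*(exp(2*I*pi/7))*conj(exp(4*I*pi/7)) + 1*(exp(6*I*pi/7))*conj(exp(-2*I*pi/7)) + 1*(exp(-4*I*pi/7))*conj(exp(6*I*pi/7))]
      = (1/7)[(1) + (exp(-4*I*pi/7)) + (exp(6*I*pi/7)) + (exp(2*I*pi/7)) + (exp(-2*I*pi/7)) + (exp(-6*I*pi/7)) + (exp(4*I*pi/7))] = 0/7 = 0
  <chi_1*chi_1, chi_5> = (1/7)[1*(1)*conj(1) + 1*(exp(4*I*pi/7))*conj(exp(-4*I*pi/7)) + 1*(exp(-6*I*pi/7))*conj(exp(6*I*pi/7)) + 1*(exp(-2*I*pi/7))*conj(exp(2*I*pi/7)) + 1*(exp(2*I*pi/7))*conj(exp(-2*I*pi/7)) + 1*(exp(6*I*pi/7))*conj(exp(-6*I*pi/7)) + 1*(exp(-4*I*pi/7))*conj(exp(4*I*pi/7))]
      = (1/7)[(1) + (exp(-6*I*pi/7)) + (exp(2*I*pi/7)) + (exp(-4*I*pi/7)) + (exp(4*I*pi/7)) + (exp(-2*I*pi/7)) + (exp(6*I*pi/7))] = 0/7 = 0
  <chi_1*chi_1, chi_6> = (1/7)[1*(1)*conj(1) + 1*(exp(4*I*pi/7))*conj(exp(-2*I*pi/7)) + 1*(exp(-6*I*pi/7))*conj(exp(-4*I*pi/7)) + 1*(exp(-2*I*pi/7))*conj(exp(-6*I*pi/7)) + 1*(exp(2*I*pi/7))*conj(exp(6*I*pi/7)) + 1*(exp(6*I*pi/7))*conj(exp(4*I*pi/7)) + 1*(exp(-4*I*pi/7))*conj(exp(2*I*pi/7))]
      = (1/7)[(1) + (exp(6*I*pi/7)) + (exp(-2*I*pi/7)) + (exp(4*I*pi/7)) + (exp(-4*I*pi/7)) + (exp(2*I*pi/7)) + (exp(-6*I*pi/7))] = 0/7 = 0
(Exp terms are combined using exp(i*s)*conj(exp(i*t)) = exp(i*(s-t)), and sums of them are collapsed using the identity that for every m > 1 the m distinct m-th roots of unity sum to 0, e.g. 1 + exp(2*I*pi/3) + exp(-2*I*pi/3) = 0.)
Hence the multiplicities are chi_2: 1. Dimension check: dim(chi_1)*dim(chi_1) = 1*1 = 1 and sum (mult * dim) = 1*1 = 1.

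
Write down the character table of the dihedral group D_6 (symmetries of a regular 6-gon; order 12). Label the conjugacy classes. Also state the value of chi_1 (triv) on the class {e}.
Conjugacy classes: {e} of size 1, {r^3} of size 1, {r^1, r^5} of size 2, {r^2, r^4} of size 2, {s, sr^2, ...} of size 3, {sr, sr^3, ...} of size 3.
Character table:
  irrep \ class              {e} (size 1)  {r^3} (size 1)  {r^1, r^5} (size 2)  {r^2, r^4} (size 2)  {s, sr^2, ...} (size 3)  {sr, sr^3, ...} (size 3)
  chi_1 (triv)               1             1               1                    1                    1                        1                       
  chi_2 (sign: r->1, s->-1)  1             1               1                    1                    -1                       -1                      
  chi_3 (r->-1, s->1)        1             -1              -1                   1                    1                        -1                      
  chi_4 (r->-1, s->-1)       1             -1              -1                   1                    -1                       1                       
  chi_5 (2d, j=1)            2             -2              1                    -1                   0                        0                       
  chi_6 (2d, j=2)            2             2               -1                   -1                   0                        0                       

Spot check: chi_1 (triv) on {e} = 1.

Argument: D_6 has order 2*6 = 12 with 6 conjugacy classes, hence 6 irreducibles. Sum of squared dims 1 + 1 + 1 + 1 + 4 + 4 = 12 = |G|. Linear characters come from the abelianisation; the 2-dimensional irreps have character r^k -> 2*cos(2*pi*j*k/6), reflections -> 0.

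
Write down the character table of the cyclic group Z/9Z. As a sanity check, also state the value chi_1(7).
Character table of Z/9Z (irreps indexed chi_0,...,chi_8 with chi_k(m) = zeta_9^(k*m), zeta_9 = exp(2*pi*i/9)):
  irrep \ class  {0} (size 1)  {1} (size 1)    {2} (size 1)    {3} (size 1)    {4} (size 1)    {5} (size 1)    {6} (size 1)    {7} (size 1)    {8} (size 1)  
  chi_0          1             1               1               1               1               1               1               1               1             
  chi_1          1             exp(2*I*pi/9)   exp(4*I*pi/9)   exp(2*I*pi/3)   exp(8*I*pi/9)   exp(-8*I*pi/9)  exp(-2*I*pi/3)  exp(-4*I*pi/9)  exp(-2*I*pi/9)
  chi_2          1             exp(4*I*pi/9)   exp(8*I*pi/9)   exp(-2*I*pi/3)  exp(-2*I*pi/9)  exp(2*I*pi/9)   exp(2*I*pi/3)   exp(-8*I*pi/9)  exp(-4*I*pi/9)
  chi_3          1             exp(2*I*pi/3)   exp(-2*I*pi/3)  1               exp(2*I*pi/3)   exp(-2*I*pi/3)  1               exp(2*I*pi/3)   exp(-2*I*pi/3)
  chi_4          1             exp(8*I*pi/9)   exp(-2*I*pi/9)  exp(2*I*pi/3)   exp(-4*I*pi/9)  exp(4*I*pi/9)   exp(-2*I*pi/3)  exp(2*I*pi/9)   exp(-8*I*pi/9)
  chi_5          1             exp(-8*I*pi/9)  exp(2*I*pi/9)   exp(-2*I*pi/3)  exp(4*I*pi/9)   exp(-4*I*pi/9)  exp(2*I*pi/3)   exp(-2*I*pi/9)  exp(8*I*pi/9) 
  chi_6          1             exp(-2*I*pi/3)  exp(2*I*pi/3)   1               exp(-2*I*pi/3)  exp(2*I*pi/3)   1               exp(-2*I*pi/3)  exp(2*I*pi/3) 
  chi_7          1             exp(-4*I*pi/9)  exp(-8*I*pi/9)  exp(2*I*pi/3)   exp(2*I*pi/9)   exp(-2*I*pi/9)  exp(-2*I*pi/3)  exp(8*I*pi/9)   exp(4*I*pi/9) 
  chi_8          1             exp(-2*I*pi/9)  exp(-4*I*pi/9)  exp(-2*I*pi/3)  exp(-8*I*pi/9)  exp(8*I*pi/9)   exp(2*I*pi/3)   exp(4*I*pi/9)   exp(2*I*pi/9) 

Spot check: chi_1(7) = zeta_9^(1*7) = zeta_9^7 = exp(-4*I*pi/9).

Justification: Z/9Z is abelian, so all 9 irreducible complex representations are 1-dimensional. They are given by chi_k(m) = zeta_9^(k*m) for k = 0,...,8. Row orthogonality: sum_m chi_k(m) conj(chi_l(m)) = 9 * [k = l].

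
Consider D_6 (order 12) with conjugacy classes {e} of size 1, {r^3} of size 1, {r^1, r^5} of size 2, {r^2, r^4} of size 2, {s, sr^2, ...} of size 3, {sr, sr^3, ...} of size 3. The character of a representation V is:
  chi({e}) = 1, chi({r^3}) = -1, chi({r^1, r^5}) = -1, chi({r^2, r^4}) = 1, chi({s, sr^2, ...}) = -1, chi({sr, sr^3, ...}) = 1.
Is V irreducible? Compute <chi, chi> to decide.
Irreducible: <chi, chi> = 1.

Solution. <chi, chi> = (1/|G|) sum_C |C| * |chi(C)|^2 = (1/12)[1*|1|^2 + 1*|-1|^2 + 2*|-1|^2 + 2*|1|^2 + 3*|-1|^2 + 3*|1|^2]
  = (1/12)[(1) + (1) + (2) + (2) + (3) + (3)] = 12/12 = 1.
A character is irreducible iff <chi, chi> = 1, so this representation is irreducible.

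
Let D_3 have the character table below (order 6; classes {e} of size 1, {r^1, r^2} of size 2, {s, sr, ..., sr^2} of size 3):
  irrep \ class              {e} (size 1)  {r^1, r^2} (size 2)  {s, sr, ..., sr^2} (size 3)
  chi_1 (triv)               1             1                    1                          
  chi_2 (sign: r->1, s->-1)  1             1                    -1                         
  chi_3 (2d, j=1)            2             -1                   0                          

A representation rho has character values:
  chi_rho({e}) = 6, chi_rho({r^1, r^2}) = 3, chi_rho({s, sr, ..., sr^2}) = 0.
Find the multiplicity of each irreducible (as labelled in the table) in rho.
Multiplicities: chi_1: 2, chi_2: 2, chi_3: 1.

Explanation: Use <chi_rho, chi> = (1/|G|) sum_C |C| * chi_rho(C) * conj(chi(C)) with |G| = 6 for each irreducible chi in the table:
  <chi_rho, chi_1> = (1/6)[1*(6)*conj(1) + 2*(3)*conj(1) + 3*(0)*conj(1)]
      = (1/6)[(6) + (6) + (0)] = 12/6 = 2
  <chi_rho, chi_2> = (1/6)[1*(6)*conj(1) + 2*(3)*conj(1) + 3*(0)*conj(-1)]
      = (1/6)[(6) + (6) + (0)] = 12/6 = 2
  <chi_rho, chi_3> = (1/6)[1*(6)*conj(2) + 2*(3)*conj(-1) + 3*(0)*conj(0)]
      = (1/6)[(12) + (-6) + (0)] = 6/6 = 1
Dimension check: dim(rho) = sum (mult * dim) = 2*1 + 2*1 + 1*2 = 6 = chi_rho(e) = 6.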